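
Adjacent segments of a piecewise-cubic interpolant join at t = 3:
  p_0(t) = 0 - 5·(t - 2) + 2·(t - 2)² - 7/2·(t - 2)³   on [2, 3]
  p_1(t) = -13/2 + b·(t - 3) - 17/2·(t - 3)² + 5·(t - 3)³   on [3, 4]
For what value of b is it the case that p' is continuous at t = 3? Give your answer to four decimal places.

p_0'(t) = -5 + 4·(t - 2) - 21/2·(t - 2)², so p_0'(3) = -23/2. On the right, p_1'(3) = b, so b = -23/2.

-11.5000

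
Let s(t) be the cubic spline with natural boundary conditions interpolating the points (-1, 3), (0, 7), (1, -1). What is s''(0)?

-18

Put M_i = s'' at the i-th knot. Here h = (1, 1) and Δ = (4, -8), so the interior equations h_(i-1)·M_(i-1) + 2(h_(i-1)+h_i)·M_i + h_i·M_(i+1) = 6(Δ_i − Δ_(i-1)) read
  1·M_0 + 4·M_1 + 1·M_2 = 6(Δ_1 - Δ_0) = -72
Natural end conditions: M_0 = M_2 = 0.
Solving the tridiagonal system: M_0 = 0, M_1 = -18, M_2 = 0.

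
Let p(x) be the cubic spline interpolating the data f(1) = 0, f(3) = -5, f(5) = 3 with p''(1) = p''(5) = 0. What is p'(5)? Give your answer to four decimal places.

With M_i denoting the second derivative at x_i, h_i = 2, 2, and Δ_i = (y_(i+1) − y_i)/h_i = -5/2, 4:
  2·M_0 + 8·M_1 + 2·M_2 = 6(Δ_1 - Δ_0) = 39
Natural end conditions: M_0 = M_2 = 0.
Solving: M_0 = 0, M_1 = 39/8, M_2 = 0.
On [3, 5], p'(x) = b_1 + 2c_1·(x - 3) + 3d_1·(x - 3)² with b_1 = Δ_1 - h_1(2M_1 + M_2)/6 = 3/4, c_1 = M_1/2 = 39/16, d_1 = (M_2 - M_1)/(6h_1) = -13/32. So p'(5) = 45/8.

5.6250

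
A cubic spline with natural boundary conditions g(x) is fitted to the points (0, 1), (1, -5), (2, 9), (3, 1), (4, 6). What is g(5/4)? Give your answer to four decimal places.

-1.8239

Write M_i for g''(x_i). With h_i = 1, 1, 1, 1 and divided differences Δ_i = -6, 14, -8, 5, the continuity of g' gives the tridiagonal system
  1·M_0 + 4·M_1 + 1·M_2 = 6(Δ_1 - Δ_0) = 120
  1·M_1 + 4·M_2 + 1·M_3 = 6(Δ_2 - Δ_1) = -132
  1·M_2 + 4·M_3 + 1·M_4 = 6(Δ_3 - Δ_2) = 78
Natural end conditions: M_0 = M_4 = 0.
Solving the tridiagonal system: M_0 = 0, M_1 = 1203/28, M_2 = -363/7, M_3 = 909/28, M_4 = 0.
On [1, 2], g(x) = -5 + 233/28·(x - 1) + 1203/56·(x - 1)² - 885/56·(x - 1)³.
With (x - 1) = 1/4: g(5/4) = -6537/3584.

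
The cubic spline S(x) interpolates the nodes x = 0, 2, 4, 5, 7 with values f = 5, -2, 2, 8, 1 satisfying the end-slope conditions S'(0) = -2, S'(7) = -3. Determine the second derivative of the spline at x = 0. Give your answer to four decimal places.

-4.2459

Write M_i for S''(x_i). With h_i = 2, 2, 1, 2 and divided differences Δ_i = -7/2, 2, 6, -7/2, the continuity of S' gives the tridiagonal system
  2·M_0 + 8·M_1 + 2·M_2 = 6(Δ_1 - Δ_0) = 33
  2·M_1 + 6·M_2 + 1·M_3 = 6(Δ_2 - Δ_1) = 24
  1·M_2 + 6·M_3 + 2·M_4 = 6(Δ_3 - Δ_2) = -57
Clamped end conditions give two more equations: 2h_0·M_0 + h_0·M_1 = 6(Δ_0 - S'(0)) = -9 and h_3·M_3 + 2h_3·M_4 = 6(S'(7) - Δ_3) = 3.
Hence M_0 = -259/61, M_1 = 487/122, M_2 = 583/122, M_3 = -772/61, M_4 = 1727/244.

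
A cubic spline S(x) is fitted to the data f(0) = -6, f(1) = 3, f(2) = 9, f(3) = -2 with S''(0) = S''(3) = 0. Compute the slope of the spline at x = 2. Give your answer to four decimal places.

-2.3333

With σ_i denoting the second derivative at x_i, h_i = 1, 1, 1, and Δ_i = (y_(i+1) − y_i)/h_i = 9, 6, -11:
  1·σ_0 + 4·σ_1 + 1·σ_2 = 6(Δ_1 - Δ_0) = -18
  1·σ_1 + 4·σ_2 + 1·σ_3 = 6(Δ_2 - Δ_1) = -102
Natural end conditions: σ_0 = σ_3 = 0.
Solving: σ_0 = 0, σ_1 = 2, σ_2 = -26, σ_3 = 0.
On [2, 3], S'(x) = b_2 + 2c_2·(x - 2) + 3d_2·(x - 2)² with b_2 = Δ_2 - h_2(2σ_2 + σ_3)/6 = -7/3, c_2 = σ_2/2 = -13, d_2 = (σ_3 - σ_2)/(6h_2) = 13/3. So S'(2) = -7/3.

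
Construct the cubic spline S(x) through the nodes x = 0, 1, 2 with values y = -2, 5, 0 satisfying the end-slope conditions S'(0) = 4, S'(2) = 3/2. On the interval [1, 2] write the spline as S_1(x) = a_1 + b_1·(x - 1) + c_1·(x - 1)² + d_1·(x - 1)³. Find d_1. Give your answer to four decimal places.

With M_i denoting the second derivative at x_i, h_i = 1, 1, and Δ_i = (y_(i+1) − y_i)/h_i = 7, -5:
  1·M_0 + 4·M_1 + 1·M_2 = 6(Δ_1 - Δ_0) = -72
Clamped end conditions give two more equations: 2h_0·M_0 + h_0·M_1 = 6(Δ_0 - S'(0)) = 18 and h_1·M_1 + 2h_1·M_2 = 6(S'(2) - Δ_1) = 39.
Solving: M_0 = 103/4, M_1 = -67/2, M_2 = 145/4.
On [1, 2], with S_1(x) = a_1 + b_1·(x - 1) + c_1·(x - 1)² + d_1·(x - 1)³: c_1 = M_1/2 = -67/4, d_1 = (M_2 - M_1)/(6h_1) = 93/8, b_1 = Δ_1 - h_1(2M_1 + M_2)/6 = 1/8.

11.6250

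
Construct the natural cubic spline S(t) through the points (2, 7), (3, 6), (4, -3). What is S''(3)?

Let M_i = S''(x_i). Step sizes h_i = 1, 1; slopes of the chords Δ_i = (y_(i+1) - y_i)/h_i = -1, -9.
  1·M_0 + 4·M_1 + 1·M_2 = 6(Δ_1 - Δ_0) = -48
Natural end conditions: M_0 = M_2 = 0.
Hence M_0 = 0, M_1 = -12, M_2 = 0.

-12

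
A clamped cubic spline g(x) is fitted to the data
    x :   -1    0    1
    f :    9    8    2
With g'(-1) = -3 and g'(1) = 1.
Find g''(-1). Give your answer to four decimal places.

15.5000

Put M_i = g'' at the i-th knot. Here h = (1, 1) and Δ = (-1, -6), so the interior equations h_(i-1)·M_(i-1) + 2(h_(i-1)+h_i)·M_i + h_i·M_(i+1) = 6(Δ_i − Δ_(i-1)) read
  1·M_0 + 4·M_1 + 1·M_2 = 6(Δ_1 - Δ_0) = -30
Clamped end conditions give two more equations: 2h_0·M_0 + h_0·M_1 = 6(Δ_0 - g'(-1)) = 12 and h_1·M_1 + 2h_1·M_2 = 6(g'(1) - Δ_1) = 42.
Solving the tridiagonal system: M_0 = 31/2, M_1 = -19, M_2 = 61/2.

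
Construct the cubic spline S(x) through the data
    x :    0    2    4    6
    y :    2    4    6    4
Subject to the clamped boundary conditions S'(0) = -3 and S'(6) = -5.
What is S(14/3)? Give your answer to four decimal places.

6.4395

With M_i denoting the second derivative at x_i, h_i = 2, 2, 2, and Δ_i = (y_(i+1) − y_i)/h_i = 1, 1, -1:
  2·M_0 + 8·M_1 + 2·M_2 = 6(Δ_1 - Δ_0) = 0
  2·M_1 + 8·M_2 + 2·M_3 = 6(Δ_2 - Δ_1) = -12
Clamped end conditions give two more equations: 2h_0·M_0 + h_0·M_1 = 6(Δ_0 - S'(0)) = 24 and h_2·M_2 + 2h_2·M_3 = 6(S'(6) - Δ_2) = -24.
Solving: M_0 = 104/15, M_1 = -28/15, M_2 = 8/15, M_3 = -94/15.
On [4, 6], S(x) = 6 + 11/15·(x - 4) + 4/15·(x - 4)² - 17/30·(x - 4)³.
With (x - 4) = 2/3: S(14/3) = 2608/405.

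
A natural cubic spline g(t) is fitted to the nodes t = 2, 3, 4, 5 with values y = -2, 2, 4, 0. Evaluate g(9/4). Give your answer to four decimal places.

-0.9688

With m_i denoting the second derivative at x_i, h_i = 1, 1, 1, and Δ_i = (y_(i+1) − y_i)/h_i = 4, 2, -4:
  1·m_0 + 4·m_1 + 1·m_2 = 6(Δ_1 - Δ_0) = -12
  1·m_1 + 4·m_2 + 1·m_3 = 6(Δ_2 - Δ_1) = -36
Natural end conditions: m_0 = m_3 = 0.
Hence m_0 = 0, m_1 = -4/5, m_2 = -44/5, m_3 = 0.
On [2, 3], g(t) = -2 + 62/15·(t - 2) + 0·(t - 2)² - 2/15·(t - 2)³.
With (t - 2) = 1/4: g(9/4) = -31/32.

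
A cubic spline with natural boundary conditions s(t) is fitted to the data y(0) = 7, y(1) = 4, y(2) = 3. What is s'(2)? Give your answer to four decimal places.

-0.5000

Let M_i = s''(x_i). Step sizes h_i = 1, 1; slopes of the chords Δ_i = (y_(i+1) - y_i)/h_i = -3, -1.
  1·M_0 + 4·M_1 + 1·M_2 = 6(Δ_1 - Δ_0) = 12
Natural end conditions: M_0 = M_2 = 0.
Solving: M_0 = 0, M_1 = 3, M_2 = 0.
On [1, 2], s'(t) = b_1 + 2c_1·(t - 1) + 3d_1·(t - 1)² with b_1 = Δ_1 - h_1(2M_1 + M_2)/6 = -2, c_1 = M_1/2 = 3/2, d_1 = (M_2 - M_1)/(6h_1) = -1/2. So s'(2) = -1/2.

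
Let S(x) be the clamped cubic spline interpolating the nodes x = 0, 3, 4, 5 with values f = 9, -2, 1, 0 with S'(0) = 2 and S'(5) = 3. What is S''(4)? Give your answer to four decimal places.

Let M_i = S''(x_i). Step sizes h_i = 3, 1, 1; slopes of the chords Δ_i = (y_(i+1) - y_i)/h_i = -11/3, 3, -1.
  3·M_0 + 8·M_1 + 1·M_2 = 6(Δ_1 - Δ_0) = 40
  1·M_1 + 4·M_2 + 1·M_3 = 6(Δ_2 - Δ_1) = -24
Clamped end conditions give two more equations: 2h_0·M_0 + h_0·M_1 = 6(Δ_0 - S'(0)) = -34 and h_2·M_2 + 2h_2·M_3 = 6(S'(5) - Δ_2) = 24.
Hence M_0 = -964/87, M_1 = 314/29, M_2 = -388/29, M_3 = 542/29.

-13.3793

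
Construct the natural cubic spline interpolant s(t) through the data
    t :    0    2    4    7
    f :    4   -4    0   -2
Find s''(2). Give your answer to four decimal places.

5.1579

With m_i denoting the second derivative at x_i, h_i = 2, 2, 3, and Δ_i = (y_(i+1) − y_i)/h_i = -4, 2, -2/3:
  2·m_0 + 8·m_1 + 2·m_2 = 6(Δ_1 - Δ_0) = 36
  2·m_1 + 10·m_2 + 3·m_3 = 6(Δ_2 - Δ_1) = -16
Natural end conditions: m_0 = m_3 = 0.
Hence m_0 = 0, m_1 = 98/19, m_2 = -50/19, m_3 = 0.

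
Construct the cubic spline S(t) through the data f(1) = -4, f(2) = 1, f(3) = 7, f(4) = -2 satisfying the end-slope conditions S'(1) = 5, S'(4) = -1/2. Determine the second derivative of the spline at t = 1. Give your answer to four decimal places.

-6.0667

Let m_i = S''(x_i). Step sizes h_i = 1, 1, 1; slopes of the chords Δ_i = (y_(i+1) - y_i)/h_i = 5, 6, -9.
  1·m_0 + 4·m_1 + 1·m_2 = 6(Δ_1 - Δ_0) = 6
  1·m_1 + 4·m_2 + 1·m_3 = 6(Δ_2 - Δ_1) = -90
Clamped end conditions give two more equations: 2h_0·m_0 + h_0·m_1 = 6(Δ_0 - S'(1)) = 0 and h_2·m_2 + 2h_2·m_3 = 6(S'(4) - Δ_2) = 51.
Solving the tridiagonal system: m_0 = -91/15, m_1 = 182/15, m_2 = -547/15, m_3 = 656/15.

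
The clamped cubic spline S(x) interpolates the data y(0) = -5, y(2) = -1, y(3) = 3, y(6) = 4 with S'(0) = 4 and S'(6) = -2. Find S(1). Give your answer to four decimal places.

-2.7738

Write M_i for S''(x_i). With h_i = 2, 1, 3 and divided differences Δ_i = 2, 4, 1/3, the continuity of S' gives the tridiagonal system
  2·M_0 + 6·M_1 + 1·M_2 = 6(Δ_1 - Δ_0) = 12
  1·M_1 + 8·M_2 + 3·M_3 = 6(Δ_2 - Δ_1) = -22
Clamped end conditions give two more equations: 2h_0·M_0 + h_0·M_1 = 6(Δ_0 - S'(0)) = -12 and h_2·M_2 + 2h_2·M_3 = 6(S'(6) - Δ_2) = -14.
Solving the tridiagonal system: M_0 = -107/21, M_1 = 88/21, M_2 = -62/21, M_3 = -6/7.
On [0, 2], S(x) = -5 + 4·x - 107/42·x² + 65/84·x³.
With x = 1: S(1) = -233/84.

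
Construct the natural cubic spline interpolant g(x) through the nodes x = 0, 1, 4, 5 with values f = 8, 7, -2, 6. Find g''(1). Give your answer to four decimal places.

With m_i denoting the second derivative at x_i, h_i = 1, 3, 1, and Δ_i = (y_(i+1) − y_i)/h_i = -1, -3, 8:
  1·m_0 + 8·m_1 + 3·m_2 = 6(Δ_1 - Δ_0) = -12
  3·m_1 + 8·m_2 + 1·m_3 = 6(Δ_2 - Δ_1) = 66
Natural end conditions: m_0 = m_3 = 0.
Forward elimination and back-substitution give m_0 = 0, m_1 = -294/55, m_2 = 564/55, m_3 = 0.

-5.3455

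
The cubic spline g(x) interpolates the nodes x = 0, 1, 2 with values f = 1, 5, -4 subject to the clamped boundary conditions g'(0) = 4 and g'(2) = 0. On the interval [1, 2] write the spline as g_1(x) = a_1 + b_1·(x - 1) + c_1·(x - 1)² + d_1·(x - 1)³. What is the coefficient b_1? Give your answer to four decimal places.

-4.7500

Let M_i = g''(x_i). Step sizes h_i = 1, 1; slopes of the chords Δ_i = (y_(i+1) - y_i)/h_i = 4, -9.
  1·M_0 + 4·M_1 + 1·M_2 = 6(Δ_1 - Δ_0) = -78
Clamped end conditions give two more equations: 2h_0·M_0 + h_0·M_1 = 6(Δ_0 - g'(0)) = 0 and h_1·M_1 + 2h_1·M_2 = 6(g'(2) - Δ_1) = 54.
Hence M_0 = 35/2, M_1 = -35, M_2 = 89/2.
On [1, 2], with g_1(x) = a_1 + b_1·(x - 1) + c_1·(x - 1)² + d_1·(x - 1)³: c_1 = M_1/2 = -35/2, d_1 = (M_2 - M_1)/(6h_1) = 53/4, b_1 = Δ_1 - h_1(2M_1 + M_2)/6 = -19/4.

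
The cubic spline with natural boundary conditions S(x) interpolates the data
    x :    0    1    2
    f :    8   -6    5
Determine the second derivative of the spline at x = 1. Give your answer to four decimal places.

Put M_i = S'' at the i-th knot. Here h = (1, 1) and Δ = (-14, 11), so the interior equations h_(i-1)·M_(i-1) + 2(h_(i-1)+h_i)·M_i + h_i·M_(i+1) = 6(Δ_i − Δ_(i-1)) read
  1·M_0 + 4·M_1 + 1·M_2 = 6(Δ_1 - Δ_0) = 150
Natural end conditions: M_0 = M_2 = 0.
Solving: M_0 = 0, M_1 = 75/2, M_2 = 0.

37.5000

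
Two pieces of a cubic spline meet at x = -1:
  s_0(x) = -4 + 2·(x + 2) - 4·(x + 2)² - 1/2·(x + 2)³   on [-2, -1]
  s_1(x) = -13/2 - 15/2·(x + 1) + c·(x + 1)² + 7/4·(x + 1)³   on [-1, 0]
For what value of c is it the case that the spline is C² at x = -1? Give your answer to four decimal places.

s_0''(x) = -8 - 3·(x + 2), so s_0''(-1) = -11. On the right, s_1''(-1) = 2c, so c = -11/2.

-5.5000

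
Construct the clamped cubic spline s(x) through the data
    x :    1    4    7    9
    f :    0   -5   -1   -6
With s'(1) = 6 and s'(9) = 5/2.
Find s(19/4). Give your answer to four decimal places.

Write M_i for s''(x_i). With h_i = 3, 3, 2 and divided differences Δ_i = -5/3, 4/3, -5/2, the continuity of s' gives the tridiagonal system
  3·M_0 + 12·M_1 + 3·M_2 = 6(Δ_1 - Δ_0) = 18
  3·M_1 + 10·M_2 + 2·M_3 = 6(Δ_2 - Δ_1) = -23
Clamped end conditions give two more equations: 2h_0·M_0 + h_0·M_1 = 6(Δ_0 - s'(1)) = -46 and h_2·M_2 + 2h_2·M_3 = 6(s'(9) - Δ_2) = 30.
Solving the tridiagonal system: M_0 = -598/57, M_1 = 322/57, M_2 = -116/19, M_3 = 401/38.
On [4, 7], s(x) = -5 - 24/19·(x - 4) + 161/57·(x - 4)² - 335/513·(x - 4)³.
With (x - 4) = 3/4: s(19/4) = -5635/1216.

-4.6340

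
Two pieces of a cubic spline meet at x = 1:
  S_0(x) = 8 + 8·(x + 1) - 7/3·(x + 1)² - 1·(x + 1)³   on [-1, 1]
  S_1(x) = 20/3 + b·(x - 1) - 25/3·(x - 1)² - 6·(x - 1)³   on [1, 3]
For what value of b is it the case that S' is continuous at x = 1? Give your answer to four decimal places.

-13.3333

S_0'(x) = 8 - 14/3·(x + 1) - 3·(x + 1)², so S_0'(1) = -40/3. On the right, S_1'(1) = b, so b = -40/3.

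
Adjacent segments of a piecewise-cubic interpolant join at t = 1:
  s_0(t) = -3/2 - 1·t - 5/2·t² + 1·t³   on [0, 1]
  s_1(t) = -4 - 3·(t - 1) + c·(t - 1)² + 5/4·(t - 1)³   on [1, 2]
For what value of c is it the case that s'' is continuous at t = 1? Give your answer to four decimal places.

0.5000

s_0''(t) = -5 + 6·t, so s_0''(1) = 1. On the right, s_1''(1) = 2c, so c = 1/2.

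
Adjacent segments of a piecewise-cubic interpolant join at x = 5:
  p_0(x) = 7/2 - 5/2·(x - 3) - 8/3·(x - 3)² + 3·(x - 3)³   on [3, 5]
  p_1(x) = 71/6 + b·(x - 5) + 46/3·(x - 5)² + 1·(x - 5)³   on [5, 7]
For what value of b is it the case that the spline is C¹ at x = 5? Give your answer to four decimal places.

22.8333

p_0'(x) = -5/2 - 16/3·(x - 3) + 9·(x - 3)², so p_0'(5) = 137/6. On the right, p_1'(5) = b, so b = 137/6.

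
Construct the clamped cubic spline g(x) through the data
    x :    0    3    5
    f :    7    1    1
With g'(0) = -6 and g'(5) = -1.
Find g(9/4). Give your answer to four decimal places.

0.9672

Put σ_i = g'' at the i-th knot. Here h = (3, 2) and Δ = (-2, 0), so the interior equations h_(i-1)·σ_(i-1) + 2(h_(i-1)+h_i)·σ_i + h_i·σ_(i+1) = 6(Δ_i − Δ_(i-1)) read
  3·σ_0 + 10·σ_1 + 2·σ_2 = 6(Δ_1 - Δ_0) = 12
Clamped end conditions give two more equations: 2h_0·σ_0 + h_0·σ_1 = 6(Δ_0 - g'(0)) = 24 and h_1·σ_1 + 2h_1·σ_2 = 6(g'(5) - Δ_1) = -6.
Solving: σ_0 = 19/5, σ_1 = 2/5, σ_2 = -17/10.
On [0, 3], g(x) = 7 - 6·x + 19/10·x² - 17/90·x³.
With x = 9/4: g(9/4) = 619/640.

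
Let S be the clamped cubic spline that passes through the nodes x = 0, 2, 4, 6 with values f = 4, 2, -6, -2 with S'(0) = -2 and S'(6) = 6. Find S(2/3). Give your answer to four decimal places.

3.2840

With m_i denoting the second derivative at x_i, h_i = 2, 2, 2, and Δ_i = (y_(i+1) − y_i)/h_i = -1, -4, 2:
  2·m_0 + 8·m_1 + 2·m_2 = 6(Δ_1 - Δ_0) = -18
  2·m_1 + 8·m_2 + 2·m_3 = 6(Δ_2 - Δ_1) = 36
Clamped end conditions give two more equations: 2h_0·m_0 + h_0·m_1 = 6(Δ_0 - S'(0)) = 6 and h_2·m_2 + 2h_2·m_3 = 6(S'(6) - Δ_2) = 24.
Forward elimination and back-substitution give m_0 = 11/3, m_1 = -13/3, m_2 = 14/3, m_3 = 11/3.
On [0, 2], S(x) = 4 - 2·x + 11/6·x² - 2/3·x³.
With x = 2/3: S(2/3) = 266/81.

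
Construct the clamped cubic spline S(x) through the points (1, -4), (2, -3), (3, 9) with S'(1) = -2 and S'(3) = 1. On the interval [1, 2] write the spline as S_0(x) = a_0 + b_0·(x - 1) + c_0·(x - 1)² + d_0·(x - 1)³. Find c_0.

Write M_i for S''(x_i). With h_i = 1, 1 and divided differences Δ_i = 1, 12, the continuity of S' gives the tridiagonal system
  1·M_0 + 4·M_1 + 1·M_2 = 6(Δ_1 - Δ_0) = 66
Clamped end conditions give two more equations: 2h_0·M_0 + h_0·M_1 = 6(Δ_0 - S'(1)) = 18 and h_1·M_1 + 2h_1·M_2 = 6(S'(3) - Δ_1) = -66.
Forward elimination and back-substitution give M_0 = -6, M_1 = 30, M_2 = -48.
On [1, 2], with S_0(x) = a_0 + b_0·(x - 1) + c_0·(x - 1)² + d_0·(x - 1)³: c_0 = M_0/2 = -3, d_0 = (M_1 - M_0)/(6h_0) = 6, b_0 = Δ_0 - h_0(2M_0 + M_1)/6 = -2.

-3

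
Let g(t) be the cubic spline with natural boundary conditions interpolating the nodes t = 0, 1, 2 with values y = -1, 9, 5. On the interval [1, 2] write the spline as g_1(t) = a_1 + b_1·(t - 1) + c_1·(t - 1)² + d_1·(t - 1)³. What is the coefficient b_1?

3

With M_i denoting the second derivative at x_i, h_i = 1, 1, and Δ_i = (y_(i+1) − y_i)/h_i = 10, -4:
  1·M_0 + 4·M_1 + 1·M_2 = 6(Δ_1 - Δ_0) = -84
Natural end conditions: M_0 = M_2 = 0.
Solving the tridiagonal system: M_0 = 0, M_1 = -21, M_2 = 0.
On [1, 2], with g_1(t) = a_1 + b_1·(t - 1) + c_1·(t - 1)² + d_1·(t - 1)³: c_1 = M_1/2 = -21/2, d_1 = (M_2 - M_1)/(6h_1) = 7/2, b_1 = Δ_1 - h_1(2M_1 + M_2)/6 = 3.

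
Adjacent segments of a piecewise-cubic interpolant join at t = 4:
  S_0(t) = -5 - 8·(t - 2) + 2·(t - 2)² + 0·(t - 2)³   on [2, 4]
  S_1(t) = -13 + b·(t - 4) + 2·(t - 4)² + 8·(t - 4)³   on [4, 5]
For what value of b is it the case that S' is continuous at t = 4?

0

S_0'(t) = -8 + 4·(t - 2) + 0·(t - 2)², so S_0'(4) = 0. On the right, S_1'(4) = b, so b = 0.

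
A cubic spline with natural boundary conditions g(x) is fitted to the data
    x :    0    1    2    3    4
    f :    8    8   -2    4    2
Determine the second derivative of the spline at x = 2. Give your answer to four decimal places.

Let σ_i = g''(x_i). Step sizes h_i = 1, 1, 1, 1; slopes of the chords Δ_i = (y_(i+1) - y_i)/h_i = 0, -10, 6, -2.
  1·σ_0 + 4·σ_1 + 1·σ_2 = 6(Δ_1 - Δ_0) = -60
  1·σ_1 + 4·σ_2 + 1·σ_3 = 6(Δ_2 - Δ_1) = 96
  1·σ_2 + 4·σ_3 + 1·σ_4 = 6(Δ_3 - Δ_2) = -48
Natural end conditions: σ_0 = σ_4 = 0.
Hence σ_0 = 0, σ_1 = -333/14, σ_2 = 246/7, σ_3 = -291/14, σ_4 = 0.

35.1429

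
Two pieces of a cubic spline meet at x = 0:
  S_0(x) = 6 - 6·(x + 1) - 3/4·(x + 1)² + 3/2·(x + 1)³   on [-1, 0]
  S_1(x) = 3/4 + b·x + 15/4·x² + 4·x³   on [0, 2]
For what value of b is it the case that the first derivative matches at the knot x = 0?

S_0'(x) = -6 - 3/2·(x + 1) + 9/2·(x + 1)², so S_0'(0) = -3. On the right, S_1'(0) = b, so b = -3.

-3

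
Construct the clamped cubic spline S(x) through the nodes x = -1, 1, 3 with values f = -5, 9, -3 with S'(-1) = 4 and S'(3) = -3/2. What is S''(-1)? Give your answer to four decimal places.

12.8750

Let m_i = S''(x_i). Step sizes h_i = 2, 2; slopes of the chords Δ_i = (y_(i+1) - y_i)/h_i = 7, -6.
  2·m_0 + 8·m_1 + 2·m_2 = 6(Δ_1 - Δ_0) = -78
Clamped end conditions give two more equations: 2h_0·m_0 + h_0·m_1 = 6(Δ_0 - S'(-1)) = 18 and h_1·m_1 + 2h_1·m_2 = 6(S'(3) - Δ_1) = 27.
Solving: m_0 = 103/8, m_1 = -67/4, m_2 = 121/8.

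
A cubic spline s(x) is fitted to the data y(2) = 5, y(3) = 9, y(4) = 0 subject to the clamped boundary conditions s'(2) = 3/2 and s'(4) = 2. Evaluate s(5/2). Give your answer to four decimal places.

7.7656

With M_i denoting the second derivative at x_i, h_i = 1, 1, and Δ_i = (y_(i+1) − y_i)/h_i = 4, -9:
  1·M_0 + 4·M_1 + 1·M_2 = 6(Δ_1 - Δ_0) = -78
Clamped end conditions give two more equations: 2h_0·M_0 + h_0·M_1 = 6(Δ_0 - s'(2)) = 15 and h_1·M_1 + 2h_1·M_2 = 6(s'(4) - Δ_1) = 66.
Hence M_0 = 109/4, M_1 = -79/2, M_2 = 211/4.
On [2, 3], s(x) = 5 + 3/2·(x - 2) + 109/8·(x - 2)² - 89/8·(x - 2)³.
With (x - 2) = 1/2: s(5/2) = 497/64.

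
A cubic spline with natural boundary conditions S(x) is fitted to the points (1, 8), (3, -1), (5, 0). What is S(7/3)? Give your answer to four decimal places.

Write σ_i for S''(x_i). With h_i = 2, 2 and divided differences Δ_i = -9/2, 1/2, the continuity of S' gives the tridiagonal system
  2·σ_0 + 8·σ_1 + 2·σ_2 = 6(Δ_1 - Δ_0) = 30
Natural end conditions: σ_0 = σ_2 = 0.
Solving: σ_0 = 0, σ_1 = 15/4, σ_2 = 0.
On [1, 3], S(x) = 8 - 23/4·(x - 1) + 0·(x - 1)² + 5/16·(x - 1)³.
With (x - 1) = 4/3: S(7/3) = 29/27.

1.0741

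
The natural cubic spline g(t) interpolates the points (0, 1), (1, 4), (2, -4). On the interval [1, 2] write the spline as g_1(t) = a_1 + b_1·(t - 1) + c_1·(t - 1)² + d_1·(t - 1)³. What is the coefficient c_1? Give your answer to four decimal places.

-8.2500

With M_i denoting the second derivative at x_i, h_i = 1, 1, and Δ_i = (y_(i+1) − y_i)/h_i = 3, -8:
  1·M_0 + 4·M_1 + 1·M_2 = 6(Δ_1 - Δ_0) = -66
Natural end conditions: M_0 = M_2 = 0.
Forward elimination and back-substitution give M_0 = 0, M_1 = -33/2, M_2 = 0.
On [1, 2], with g_1(t) = a_1 + b_1·(t - 1) + c_1·(t - 1)² + d_1·(t - 1)³: c_1 = M_1/2 = -33/4, d_1 = (M_2 - M_1)/(6h_1) = 11/4, b_1 = Δ_1 - h_1(2M_1 + M_2)/6 = -5/2.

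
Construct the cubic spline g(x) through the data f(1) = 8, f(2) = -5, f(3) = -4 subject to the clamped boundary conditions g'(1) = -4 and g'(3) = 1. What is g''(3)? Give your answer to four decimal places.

Write M_i for g''(x_i). With h_i = 1, 1 and divided differences Δ_i = -13, 1, the continuity of g' gives the tridiagonal system
  1·M_0 + 4·M_1 + 1·M_2 = 6(Δ_1 - Δ_0) = 84
Clamped end conditions give two more equations: 2h_0·M_0 + h_0·M_1 = 6(Δ_0 - g'(1)) = -54 and h_1·M_1 + 2h_1·M_2 = 6(g'(3) - Δ_1) = 0.
Solving: M_0 = -91/2, M_1 = 37, M_2 = -37/2.

-18.5000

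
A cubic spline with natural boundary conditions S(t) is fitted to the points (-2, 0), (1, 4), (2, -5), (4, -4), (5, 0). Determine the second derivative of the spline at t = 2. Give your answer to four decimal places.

With M_i denoting the second derivative at x_i, h_i = 3, 1, 2, 1, and Δ_i = (y_(i+1) − y_i)/h_i = 4/3, -9, 1/2, 4:
  3·M_0 + 8·M_1 + 1·M_2 = 6(Δ_1 - Δ_0) = -62
  1·M_1 + 6·M_2 + 2·M_3 = 6(Δ_2 - Δ_1) = 57
  2·M_2 + 6·M_3 + 1·M_4 = 6(Δ_3 - Δ_2) = 21
Natural end conditions: M_0 = M_4 = 0.
Solving: M_0 = 0, M_1 = -1142/125, M_2 = 1386/125, M_3 = -49/250, M_4 = 0.

11.0880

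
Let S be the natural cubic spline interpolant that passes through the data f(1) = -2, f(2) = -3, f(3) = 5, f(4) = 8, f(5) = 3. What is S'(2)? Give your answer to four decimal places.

4.2500

With m_i denoting the second derivative at x_i, h_i = 1, 1, 1, 1, and Δ_i = (y_(i+1) − y_i)/h_i = -1, 8, 3, -5:
  1·m_0 + 4·m_1 + 1·m_2 = 6(Δ_1 - Δ_0) = 54
  1·m_1 + 4·m_2 + 1·m_3 = 6(Δ_2 - Δ_1) = -30
  1·m_2 + 4·m_3 + 1·m_4 = 6(Δ_3 - Δ_2) = -48
Natural end conditions: m_0 = m_4 = 0.
Solving the tridiagonal system: m_0 = 0, m_1 = 63/4, m_2 = -9, m_3 = -39/4, m_4 = 0.
On [2, 3], S'(x) = b_1 + 2c_1·(x - 2) + 3d_1·(x - 2)² with b_1 = Δ_1 - h_1(2m_1 + m_2)/6 = 17/4, c_1 = m_1/2 = 63/8, d_1 = (m_2 - m_1)/(6h_1) = -33/8. So S'(2) = 17/4.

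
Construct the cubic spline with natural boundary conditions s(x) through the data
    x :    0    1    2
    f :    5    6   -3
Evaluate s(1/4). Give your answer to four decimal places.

Let σ_i = s''(x_i). Step sizes h_i = 1, 1; slopes of the chords Δ_i = (y_(i+1) - y_i)/h_i = 1, -9.
  1·σ_0 + 4·σ_1 + 1·σ_2 = 6(Δ_1 - Δ_0) = -60
Natural end conditions: σ_0 = σ_2 = 0.
Solving: σ_0 = 0, σ_1 = -15, σ_2 = 0.
On [0, 1], s(x) = 5 + 7/2·x + 0·x² - 5/2·x³.
With x = 1/4: s(1/4) = 747/128.

5.8359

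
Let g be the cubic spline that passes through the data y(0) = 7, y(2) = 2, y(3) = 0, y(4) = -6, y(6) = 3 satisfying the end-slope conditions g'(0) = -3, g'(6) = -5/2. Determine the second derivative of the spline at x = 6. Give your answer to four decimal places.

-20.0417

Write σ_i for g''(x_i). With h_i = 2, 1, 1, 2 and divided differences Δ_i = -5/2, -2, -6, 9/2, the continuity of g' gives the tridiagonal system
  2·σ_0 + 6·σ_1 + 1·σ_2 = 6(Δ_1 - Δ_0) = 3
  1·σ_1 + 4·σ_2 + 1·σ_3 = 6(Δ_2 - Δ_1) = -24
  1·σ_2 + 6·σ_3 + 2·σ_4 = 6(Δ_3 - Δ_2) = 63
Clamped end conditions give two more equations: 2h_0·σ_0 + h_0·σ_1 = 6(Δ_0 - g'(0)) = 3 and h_3·σ_3 + 2h_3·σ_4 = 6(g'(6) - Δ_3) = -42.
Solving: σ_0 = -13/24, σ_1 = 31/12, σ_2 = -137/12, σ_3 = 229/12, σ_4 = -481/24.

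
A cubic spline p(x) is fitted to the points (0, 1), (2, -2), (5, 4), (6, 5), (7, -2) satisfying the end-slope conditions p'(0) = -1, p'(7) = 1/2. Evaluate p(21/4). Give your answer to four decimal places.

4.9938

Put σ_i = p'' at the i-th knot. Here h = (2, 3, 1, 1) and Δ = (-3/2, 2, 1, -7), so the interior equations h_(i-1)·σ_(i-1) + 2(h_(i-1)+h_i)·σ_i + h_i·σ_(i+1) = 6(Δ_i − Δ_(i-1)) read
  2·σ_0 + 10·σ_1 + 3·σ_2 = 6(Δ_1 - Δ_0) = 21
  3·σ_1 + 8·σ_2 + 1·σ_3 = 6(Δ_2 - Δ_1) = -6
  1·σ_2 + 4·σ_3 + 1·σ_4 = 6(Δ_3 - Δ_2) = -48
Clamped end conditions give two more equations: 2h_0·σ_0 + h_0·σ_1 = 6(Δ_0 - p'(0)) = -3 and h_3·σ_3 + 2h_3·σ_4 = 6(p'(7) - Δ_3) = 45.
Solving: σ_0 = -345/188, σ_1 = 102/47, σ_2 = 93/94, σ_3 = -960/47, σ_4 = 3075/94.
On [5, 6], p(x) = 4 + 383/94·(x - 5) + 93/188·(x - 5)² - 671/188·(x - 5)³.
With (x - 5) = 1/4: p(21/4) = 60085/12032.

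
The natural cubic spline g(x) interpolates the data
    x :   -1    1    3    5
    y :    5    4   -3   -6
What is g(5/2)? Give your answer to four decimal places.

-1.2938

With m_i denoting the second derivative at x_i, h_i = 2, 2, 2, and Δ_i = (y_(i+1) − y_i)/h_i = -1/2, -7/2, -3/2:
  2·m_0 + 8·m_1 + 2·m_2 = 6(Δ_1 - Δ_0) = -18
  2·m_1 + 8·m_2 + 2·m_3 = 6(Δ_2 - Δ_1) = 12
Natural end conditions: m_0 = m_3 = 0.
Forward elimination and back-substitution give m_0 = 0, m_1 = -14/5, m_2 = 11/5, m_3 = 0.
On [1, 3], g(x) = 4 - 71/30·(x - 1) - 7/5·(x - 1)² + 5/12·(x - 1)³.
With (x - 1) = 3/2: g(5/2) = -207/160.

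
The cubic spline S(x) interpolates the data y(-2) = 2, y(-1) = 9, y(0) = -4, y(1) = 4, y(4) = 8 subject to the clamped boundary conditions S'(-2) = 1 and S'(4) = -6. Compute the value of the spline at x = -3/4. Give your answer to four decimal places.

6.7990

Put M_i = S'' at the i-th knot. Here h = (1, 1, 1, 3) and Δ = (7, -13, 8, 4/3), so the interior equations h_(i-1)·M_(i-1) + 2(h_(i-1)+h_i)·M_i + h_i·M_(i+1) = 6(Δ_i − Δ_(i-1)) read
  1·M_0 + 4·M_1 + 1·M_2 = 6(Δ_1 - Δ_0) = -120
  1·M_1 + 4·M_2 + 1·M_3 = 6(Δ_2 - Δ_1) = 126
  1·M_2 + 8·M_3 + 3·M_4 = 6(Δ_3 - Δ_2) = -40
Clamped end conditions give two more equations: 2h_0·M_0 + h_0·M_1 = 6(Δ_0 - S'(-2)) = 36 and h_3·M_3 + 2h_3·M_4 = 6(S'(4) - Δ_3) = -44.
Solving: M_0 = 2401/54, M_1 = -1429/27, M_2 = 2551/54, M_3 = -271/27, M_4 = -125/54.
On [-1, 0], S(x) = 9 - 349/108·(x + 1) - 1429/54·(x + 1)² + 601/36·(x + 1)³.
With (x + 1) = 1/4: S(-3/4) = 15665/2304.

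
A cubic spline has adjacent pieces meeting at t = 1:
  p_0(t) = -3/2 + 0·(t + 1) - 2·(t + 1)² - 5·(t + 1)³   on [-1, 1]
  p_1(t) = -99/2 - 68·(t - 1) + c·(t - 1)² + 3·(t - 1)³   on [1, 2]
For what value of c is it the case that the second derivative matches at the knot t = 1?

-32

p_0''(t) = -4 - 30·(t + 1), so p_0''(1) = -64. On the right, p_1''(1) = 2c, so c = -32.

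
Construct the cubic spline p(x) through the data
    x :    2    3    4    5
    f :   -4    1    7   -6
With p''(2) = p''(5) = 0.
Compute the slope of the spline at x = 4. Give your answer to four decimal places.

-2.7333

Let M_i = p''(x_i). Step sizes h_i = 1, 1, 1; slopes of the chords Δ_i = (y_(i+1) - y_i)/h_i = 5, 6, -13.
  1·M_0 + 4·M_1 + 1·M_2 = 6(Δ_1 - Δ_0) = 6
  1·M_1 + 4·M_2 + 1·M_3 = 6(Δ_2 - Δ_1) = -114
Natural end conditions: M_0 = M_3 = 0.
Solving: M_0 = 0, M_1 = 46/5, M_2 = -154/5, M_3 = 0.
On [4, 5], p'(x) = b_2 + 2c_2·(x - 4) + 3d_2·(x - 4)² with b_2 = Δ_2 - h_2(2M_2 + M_3)/6 = -41/15, c_2 = M_2/2 = -77/5, d_2 = (M_3 - M_2)/(6h_2) = 77/15. So p'(4) = -41/15.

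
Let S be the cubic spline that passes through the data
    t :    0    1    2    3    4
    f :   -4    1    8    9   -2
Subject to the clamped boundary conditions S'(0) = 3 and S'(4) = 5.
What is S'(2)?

7

Write σ_i for S''(x_i). With h_i = 1, 1, 1, 1 and divided differences Δ_i = 5, 7, 1, -11, the continuity of S' gives the tridiagonal system
  1·σ_0 + 4·σ_1 + 1·σ_2 = 6(Δ_1 - Δ_0) = 12
  1·σ_1 + 4·σ_2 + 1·σ_3 = 6(Δ_2 - Δ_1) = -36
  1·σ_2 + 4·σ_3 + 1·σ_4 = 6(Δ_3 - Δ_2) = -72
Clamped end conditions give two more equations: 2h_0·σ_0 + h_0·σ_1 = 6(Δ_0 - S'(0)) = 12 and h_3·σ_3 + 2h_3·σ_4 = 6(S'(4) - Δ_3) = 96.
Solving the tridiagonal system: σ_0 = 5, σ_1 = 2, σ_2 = -1, σ_3 = -34, σ_4 = 65.
On [2, 3], S'(t) = b_2 + 2c_2·(t - 2) + 3d_2·(t - 2)² with b_2 = Δ_2 - h_2(2σ_2 + σ_3)/6 = 7, c_2 = σ_2/2 = -1/2, d_2 = (σ_3 - σ_2)/(6h_2) = -11/2. So S'(2) = 7.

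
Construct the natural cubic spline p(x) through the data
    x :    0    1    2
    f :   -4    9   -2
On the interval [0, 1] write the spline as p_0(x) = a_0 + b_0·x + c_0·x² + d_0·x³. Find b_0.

19

Write m_i for p''(x_i). With h_i = 1, 1 and divided differences Δ_i = 13, -11, the continuity of p' gives the tridiagonal system
  1·m_0 + 4·m_1 + 1·m_2 = 6(Δ_1 - Δ_0) = -144
Natural end conditions: m_0 = m_2 = 0.
Forward elimination and back-substitution give m_0 = 0, m_1 = -36, m_2 = 0.
On [0, 1], with p_0(x) = a_0 + b_0·x + c_0·x² + d_0·x³: c_0 = m_0/2 = 0, d_0 = (m_1 - m_0)/(6h_0) = -6, b_0 = Δ_0 - h_0(2m_0 + m_1)/6 = 19.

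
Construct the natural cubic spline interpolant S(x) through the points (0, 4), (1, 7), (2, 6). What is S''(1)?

With m_i denoting the second derivative at x_i, h_i = 1, 1, and Δ_i = (y_(i+1) − y_i)/h_i = 3, -1:
  1·m_0 + 4·m_1 + 1·m_2 = 6(Δ_1 - Δ_0) = -24
Natural end conditions: m_0 = m_2 = 0.
Solving the tridiagonal system: m_0 = 0, m_1 = -6, m_2 = 0.

-6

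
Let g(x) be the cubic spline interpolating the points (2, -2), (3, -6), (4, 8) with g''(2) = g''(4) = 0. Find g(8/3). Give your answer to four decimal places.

-6.3333

With σ_i denoting the second derivative at x_i, h_i = 1, 1, and Δ_i = (y_(i+1) − y_i)/h_i = -4, 14:
  1·σ_0 + 4·σ_1 + 1·σ_2 = 6(Δ_1 - Δ_0) = 108
Natural end conditions: σ_0 = σ_2 = 0.
Forward elimination and back-substitution give σ_0 = 0, σ_1 = 27, σ_2 = 0.
On [2, 3], g(x) = -2 - 17/2·(x - 2) + 0·(x - 2)² + 9/2·(x - 2)³.
With (x - 2) = 2/3: g(8/3) = -19/3.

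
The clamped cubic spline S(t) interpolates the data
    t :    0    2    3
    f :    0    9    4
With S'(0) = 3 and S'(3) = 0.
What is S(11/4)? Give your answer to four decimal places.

Put σ_i = S'' at the i-th knot. Here h = (2, 1) and Δ = (9/2, -5), so the interior equations h_(i-1)·σ_(i-1) + 2(h_(i-1)+h_i)·σ_i + h_i·σ_(i+1) = 6(Δ_i − Δ_(i-1)) read
  2·σ_0 + 6·σ_1 + 1·σ_2 = 6(Δ_1 - Δ_0) = -57
Clamped end conditions give two more equations: 2h_0·σ_0 + h_0·σ_1 = 6(Δ_0 - S'(0)) = 9 and h_1·σ_1 + 2h_1·σ_2 = 6(S'(3) - Δ_1) = 30.
Forward elimination and back-substitution give σ_0 = 43/4, σ_1 = -17, σ_2 = 47/2.
On [2, 3], S(t) = 9 - 13/4·(t - 2) - 17/2·(t - 2)² + 27/4·(t - 2)³.
With (t - 2) = 3/4: S(11/4) = 1185/256.

4.6289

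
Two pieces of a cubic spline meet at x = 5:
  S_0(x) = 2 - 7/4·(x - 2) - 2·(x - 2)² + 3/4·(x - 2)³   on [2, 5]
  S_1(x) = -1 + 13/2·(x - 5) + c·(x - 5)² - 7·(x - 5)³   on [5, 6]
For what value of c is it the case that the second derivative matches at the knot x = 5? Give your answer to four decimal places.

S_0''(x) = -4 + 9/2·(x - 2), so S_0''(5) = 19/2. On the right, S_1''(5) = 2c, so c = 19/4.

4.7500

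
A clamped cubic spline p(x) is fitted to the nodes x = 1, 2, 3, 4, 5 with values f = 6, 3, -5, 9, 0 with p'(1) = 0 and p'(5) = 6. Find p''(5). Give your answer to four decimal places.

79.0714

Let m_i = p''(x_i). Step sizes h_i = 1, 1, 1, 1; slopes of the chords Δ_i = (y_(i+1) - y_i)/h_i = -3, -8, 14, -9.
  1·m_0 + 4·m_1 + 1·m_2 = 6(Δ_1 - Δ_0) = -30
  1·m_1 + 4·m_2 + 1·m_3 = 6(Δ_2 - Δ_1) = 132
  1·m_2 + 4·m_3 + 1·m_4 = 6(Δ_3 - Δ_2) = -138
Clamped end conditions give two more equations: 2h_0·m_0 + h_0·m_1 = 6(Δ_0 - p'(1)) = -18 and h_3·m_3 + 2h_3·m_4 = 6(p'(5) - Δ_3) = 90.
Forward elimination and back-substitution give m_0 = 27/14, m_1 = -153/7, m_2 = 111/2, m_3 = -477/7, m_4 = 1107/14.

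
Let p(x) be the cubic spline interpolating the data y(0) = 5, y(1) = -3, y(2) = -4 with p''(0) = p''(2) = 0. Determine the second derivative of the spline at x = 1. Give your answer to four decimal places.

10.5000

With m_i denoting the second derivative at x_i, h_i = 1, 1, and Δ_i = (y_(i+1) − y_i)/h_i = -8, -1:
  1·m_0 + 4·m_1 + 1·m_2 = 6(Δ_1 - Δ_0) = 42
Natural end conditions: m_0 = m_2 = 0.
Solving the tridiagonal system: m_0 = 0, m_1 = 21/2, m_2 = 0.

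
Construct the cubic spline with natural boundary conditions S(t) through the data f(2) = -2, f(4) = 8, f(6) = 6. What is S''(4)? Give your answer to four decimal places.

-4.5000

Put m_i = S'' at the i-th knot. Here h = (2, 2) and Δ = (5, -1), so the interior equations h_(i-1)·m_(i-1) + 2(h_(i-1)+h_i)·m_i + h_i·m_(i+1) = 6(Δ_i − Δ_(i-1)) read
  2·m_0 + 8·m_1 + 2·m_2 = 6(Δ_1 - Δ_0) = -36
Natural end conditions: m_0 = m_2 = 0.
Hence m_0 = 0, m_1 = -9/2, m_2 = 0.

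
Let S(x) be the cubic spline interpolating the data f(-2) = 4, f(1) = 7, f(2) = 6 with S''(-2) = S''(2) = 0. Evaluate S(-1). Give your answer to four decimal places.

5.6667

Let M_i = S''(x_i). Step sizes h_i = 3, 1; slopes of the chords Δ_i = (y_(i+1) - y_i)/h_i = 1, -1.
  3·M_0 + 8·M_1 + 1·M_2 = 6(Δ_1 - Δ_0) = -12
Natural end conditions: M_0 = M_2 = 0.
Hence M_0 = 0, M_1 = -3/2, M_2 = 0.
On [-2, 1], S(x) = 4 + 7/4·(x + 2) + 0·(x + 2)² - 1/12·(x + 2)³.
With (x + 2) = 1: S(-1) = 17/3.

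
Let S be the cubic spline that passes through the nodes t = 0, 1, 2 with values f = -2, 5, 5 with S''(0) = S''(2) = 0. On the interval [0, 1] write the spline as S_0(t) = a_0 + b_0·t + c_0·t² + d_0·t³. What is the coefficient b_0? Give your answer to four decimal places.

8.7500

Write M_i for S''(x_i). With h_i = 1, 1 and divided differences Δ_i = 7, 0, the continuity of S' gives the tridiagonal system
  1·M_0 + 4·M_1 + 1·M_2 = 6(Δ_1 - Δ_0) = -42
Natural end conditions: M_0 = M_2 = 0.
Hence M_0 = 0, M_1 = -21/2, M_2 = 0.
On [0, 1], with S_0(t) = a_0 + b_0·t + c_0·t² + d_0·t³: c_0 = M_0/2 = 0, d_0 = (M_1 - M_0)/(6h_0) = -7/4, b_0 = Δ_0 - h_0(2M_0 + M_1)/6 = 35/4.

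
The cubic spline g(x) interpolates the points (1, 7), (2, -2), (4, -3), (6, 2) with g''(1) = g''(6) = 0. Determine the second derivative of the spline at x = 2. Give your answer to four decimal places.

8.4545

Put M_i = g'' at the i-th knot. Here h = (1, 2, 2) and Δ = (-9, -1/2, 5/2), so the interior equations h_(i-1)·M_(i-1) + 2(h_(i-1)+h_i)·M_i + h_i·M_(i+1) = 6(Δ_i − Δ_(i-1)) read
  1·M_0 + 6·M_1 + 2·M_2 = 6(Δ_1 - Δ_0) = 51
  2·M_1 + 8·M_2 + 2·M_3 = 6(Δ_2 - Δ_1) = 18
Natural end conditions: M_0 = M_3 = 0.
Hence M_0 = 0, M_1 = 93/11, M_2 = 3/22, M_3 = 0.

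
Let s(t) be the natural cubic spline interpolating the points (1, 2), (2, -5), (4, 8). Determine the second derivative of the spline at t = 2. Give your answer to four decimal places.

With m_i denoting the second derivative at x_i, h_i = 1, 2, and Δ_i = (y_(i+1) − y_i)/h_i = -7, 13/2:
  1·m_0 + 6·m_1 + 2·m_2 = 6(Δ_1 - Δ_0) = 81
Natural end conditions: m_0 = m_2 = 0.
Hence m_0 = 0, m_1 = 27/2, m_2 = 0.

13.5000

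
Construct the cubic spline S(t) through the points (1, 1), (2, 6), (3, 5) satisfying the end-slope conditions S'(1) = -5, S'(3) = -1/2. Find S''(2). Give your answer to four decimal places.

-22.5000

Let m_i = S''(x_i). Step sizes h_i = 1, 1; slopes of the chords Δ_i = (y_(i+1) - y_i)/h_i = 5, -1.
  1·m_0 + 4·m_1 + 1·m_2 = 6(Δ_1 - Δ_0) = -36
Clamped end conditions give two more equations: 2h_0·m_0 + h_0·m_1 = 6(Δ_0 - S'(1)) = 60 and h_1·m_1 + 2h_1·m_2 = 6(S'(3) - Δ_1) = 3.
Forward elimination and back-substitution give m_0 = 165/4, m_1 = -45/2, m_2 = 51/4.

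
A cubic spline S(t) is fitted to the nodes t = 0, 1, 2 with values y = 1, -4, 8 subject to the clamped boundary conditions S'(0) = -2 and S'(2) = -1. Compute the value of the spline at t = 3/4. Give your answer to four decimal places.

Write M_i for S''(x_i). With h_i = 1, 1 and divided differences Δ_i = -5, 12, the continuity of S' gives the tridiagonal system
  1·M_0 + 4·M_1 + 1·M_2 = 6(Δ_1 - Δ_0) = 102
Clamped end conditions give two more equations: 2h_0·M_0 + h_0·M_1 = 6(Δ_0 - S'(0)) = -18 and h_1·M_1 + 2h_1·M_2 = 6(S'(2) - Δ_1) = -78.
Hence M_0 = -34, M_1 = 50, M_2 = -64.
On [0, 1], S(t) = 1 - 2·t - 17·t² + 14·t³.
With t = 3/4: S(3/4) = -133/32.

-4.1563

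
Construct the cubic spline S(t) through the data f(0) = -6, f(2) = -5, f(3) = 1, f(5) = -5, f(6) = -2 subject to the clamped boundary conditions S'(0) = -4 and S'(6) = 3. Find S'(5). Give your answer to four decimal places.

With σ_i denoting the second derivative at x_i, h_i = 2, 1, 2, 1, and Δ_i = (y_(i+1) − y_i)/h_i = 1/2, 6, -3, 3:
  2·σ_0 + 6·σ_1 + 1·σ_2 = 6(Δ_1 - Δ_0) = 33
  1·σ_1 + 6·σ_2 + 2·σ_3 = 6(Δ_2 - Δ_1) = -54
  2·σ_2 + 6·σ_3 + 1·σ_4 = 6(Δ_3 - Δ_2) = 36
Clamped end conditions give two more equations: 2h_0·σ_0 + h_0·σ_1 = 6(Δ_0 - S'(0)) = 27 and h_3·σ_3 + 2h_3·σ_4 = 6(S'(6) - Δ_3) = 0.
Hence σ_0 = 1265/372, σ_1 = 623/93, σ_2 = -2603/186, σ_3 = 1082/93, σ_4 = -541/93.
On [5, 6], S'(t) = b_3 + 2c_3·(t - 5) + 3d_3·(t - 5)² with b_3 = Δ_3 - h_3(2σ_3 + σ_4)/6 = 17/186, c_3 = σ_3/2 = 541/93, d_3 = (σ_4 - σ_3)/(6h_3) = -541/186. So S'(5) = 17/186.

0.0914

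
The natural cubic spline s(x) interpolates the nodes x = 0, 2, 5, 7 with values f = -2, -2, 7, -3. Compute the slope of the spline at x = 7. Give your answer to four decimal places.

-6.9560

Let m_i = s''(x_i). Step sizes h_i = 2, 3, 2; slopes of the chords Δ_i = (y_(i+1) - y_i)/h_i = 0, 3, -5.
  2·m_0 + 10·m_1 + 3·m_2 = 6(Δ_1 - Δ_0) = 18
  3·m_1 + 10·m_2 + 2·m_3 = 6(Δ_2 - Δ_1) = -48
Natural end conditions: m_0 = m_3 = 0.
Solving: m_0 = 0, m_1 = 324/91, m_2 = -534/91, m_3 = 0.
On [5, 7], s'(x) = b_2 + 2c_2·(x - 5) + 3d_2·(x - 5)² with b_2 = Δ_2 - h_2(2m_2 + m_3)/6 = -99/91, c_2 = m_2/2 = -267/91, d_2 = (m_3 - m_2)/(6h_2) = 89/182. So s'(7) = -633/91.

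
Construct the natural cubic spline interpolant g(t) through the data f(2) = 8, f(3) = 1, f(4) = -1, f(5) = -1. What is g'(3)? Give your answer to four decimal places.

Write m_i for g''(x_i). With h_i = 1, 1, 1 and divided differences Δ_i = -7, -2, 0, the continuity of g' gives the tridiagonal system
  1·m_0 + 4·m_1 + 1·m_2 = 6(Δ_1 - Δ_0) = 30
  1·m_1 + 4·m_2 + 1·m_3 = 6(Δ_2 - Δ_1) = 12
Natural end conditions: m_0 = m_3 = 0.
Forward elimination and back-substitution give m_0 = 0, m_1 = 36/5, m_2 = 6/5, m_3 = 0.
On [3, 4], g'(t) = b_1 + 2c_1·(t - 3) + 3d_1·(t - 3)² with b_1 = Δ_1 - h_1(2m_1 + m_2)/6 = -23/5, c_1 = m_1/2 = 18/5, d_1 = (m_2 - m_1)/(6h_1) = -1. So g'(3) = -23/5.

-4.6000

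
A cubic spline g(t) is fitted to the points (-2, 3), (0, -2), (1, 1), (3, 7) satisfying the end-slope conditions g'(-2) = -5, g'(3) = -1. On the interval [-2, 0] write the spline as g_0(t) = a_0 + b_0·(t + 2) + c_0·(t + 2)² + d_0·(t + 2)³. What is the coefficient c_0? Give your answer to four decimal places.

0.6719

With σ_i denoting the second derivative at x_i, h_i = 2, 1, 2, and Δ_i = (y_(i+1) − y_i)/h_i = -5/2, 3, 3:
  2·σ_0 + 6·σ_1 + 1·σ_2 = 6(Δ_1 - Δ_0) = 33
  1·σ_1 + 6·σ_2 + 2·σ_3 = 6(Δ_2 - Δ_1) = 0
Clamped end conditions give two more equations: 2h_0·σ_0 + h_0·σ_1 = 6(Δ_0 - g'(-2)) = 15 and h_2·σ_2 + 2h_2·σ_3 = 6(g'(3) - Δ_2) = -24.
Hence σ_0 = 43/32, σ_1 = 77/16, σ_2 = 23/16, σ_3 = -215/32.
On [-2, 0], with g_0(t) = a_0 + b_0·(t + 2) + c_0·(t + 2)² + d_0·(t + 2)³: c_0 = σ_0/2 = 43/64, d_0 = (σ_1 - σ_0)/(6h_0) = 37/128, b_0 = Δ_0 - h_0(2σ_0 + σ_1)/6 = -5.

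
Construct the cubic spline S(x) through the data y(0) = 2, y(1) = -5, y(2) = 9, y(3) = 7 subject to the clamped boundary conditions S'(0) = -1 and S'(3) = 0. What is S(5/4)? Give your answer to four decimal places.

Write m_i for S''(x_i). With h_i = 1, 1, 1 and divided differences Δ_i = -7, 14, -2, the continuity of S' gives the tridiagonal system
  1·m_0 + 4·m_1 + 1·m_2 = 6(Δ_1 - Δ_0) = 126
  1·m_1 + 4·m_2 + 1·m_3 = 6(Δ_2 - Δ_1) = -96
Clamped end conditions give two more equations: 2h_0·m_0 + h_0·m_1 = 6(Δ_0 - S'(0)) = -36 and h_2·m_2 + 2h_2·m_3 = 6(S'(3) - Δ_2) = 12.
Forward elimination and back-substitution give m_0 = -674/15, m_1 = 808/15, m_2 = -668/15, m_3 = 424/15.
On [1, 2], S(x) = -5 + 52/15·(x - 1) + 404/15·(x - 1)² - 82/5·(x - 1)³.
With (x - 1) = 1/4: S(5/4) = -433/160.

-2.7063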